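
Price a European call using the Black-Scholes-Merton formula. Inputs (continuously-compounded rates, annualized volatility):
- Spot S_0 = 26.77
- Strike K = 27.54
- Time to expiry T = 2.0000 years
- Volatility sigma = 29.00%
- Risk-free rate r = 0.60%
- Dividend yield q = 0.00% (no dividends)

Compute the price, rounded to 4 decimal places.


Answer: Price = 4.1680

Derivation:
d1 = (ln(S/K) + (r - q + 0.5*sigma^2) * T) / (sigma * sqrt(T)) = 0.16517616
d2 = d1 - sigma * sqrt(T) = -0.24494578
exp(-rT) = 0.98807171; exp(-qT) = 1.00000000
C = S_0 * exp(-qT) * N(d1) - K * exp(-rT) * N(d2)
N(d1) = 0.56559733; N(d2) = 0.40324921
C = 26.7700 * 1.00000000 * 0.56559733 - 27.5400 * 0.98807171 * 0.40324921 = 4.1680


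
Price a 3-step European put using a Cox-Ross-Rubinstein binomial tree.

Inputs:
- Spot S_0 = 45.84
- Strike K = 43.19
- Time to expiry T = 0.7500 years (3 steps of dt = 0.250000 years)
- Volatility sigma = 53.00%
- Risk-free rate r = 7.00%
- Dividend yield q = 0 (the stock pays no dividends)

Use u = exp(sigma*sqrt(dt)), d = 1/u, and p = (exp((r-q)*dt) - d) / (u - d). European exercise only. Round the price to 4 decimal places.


Answer: Price = V(0,0) = 6.2591

Derivation:
dt = T/N = 0.250000
u = exp(sigma*sqrt(dt)) = 1.303431; d = 1/u = 0.767206
p = (exp((r-q)*dt) - d) / (u - d) = 0.467058
Discount per step: exp(-r*dt) = 0.982652
Stock lattice S(k, i) with i counting down-moves:
  k=0: S(0,0) = 45.8400
  k=1: S(1,0) = 59.7493; S(1,1) = 35.1687
  k=2: S(2,0) = 77.8791; S(2,1) = 45.8400; S(2,2) = 26.9817
  k=3: S(3,0) = 101.5100; S(3,1) = 59.7493; S(3,2) = 35.1687; S(3,3) = 20.7005
Terminal payoffs V(N, i) = max(K - S_T, 0):
  V(3,0) = 0.000000; V(3,1) = 0.000000; V(3,2) = 8.021279; V(3,3) = 22.489516
Backward induction: V(k, i) = exp(-r*dt) * [p * V(k+1, i) + (1-p) * V(k+1, i+1)].
  V(2,0) = exp(-r*dt) * [p*0.000000 + (1-p)*0.000000] = 0.000000
  V(2,1) = exp(-r*dt) * [p*0.000000 + (1-p)*8.021279] = 4.200719
  V(2,2) = exp(-r*dt) * [p*8.021279 + (1-p)*22.489516] = 15.459098
  V(1,0) = exp(-r*dt) * [p*0.000000 + (1-p)*4.200719] = 2.199903
  V(1,1) = exp(-r*dt) * [p*4.200719 + (1-p)*15.459098] = 10.023824
  V(0,0) = exp(-r*dt) * [p*2.199903 + (1-p)*10.023824] = 6.259102


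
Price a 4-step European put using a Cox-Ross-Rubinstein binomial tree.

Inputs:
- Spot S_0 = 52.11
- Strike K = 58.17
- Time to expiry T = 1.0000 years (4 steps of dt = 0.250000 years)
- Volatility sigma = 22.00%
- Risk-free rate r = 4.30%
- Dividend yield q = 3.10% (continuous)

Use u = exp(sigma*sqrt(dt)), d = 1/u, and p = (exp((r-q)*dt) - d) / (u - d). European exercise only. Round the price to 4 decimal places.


Answer: Price = V(0,0) = 7.9492

Derivation:
dt = T/N = 0.250000
u = exp(sigma*sqrt(dt)) = 1.116278; d = 1/u = 0.895834
p = (exp((r-q)*dt) - d) / (u - d) = 0.486157
Discount per step: exp(-r*dt) = 0.989308
Stock lattice S(k, i) with i counting down-moves:
  k=0: S(0,0) = 52.1100
  k=1: S(1,0) = 58.1693; S(1,1) = 46.6819
  k=2: S(2,0) = 64.9331; S(2,1) = 52.1100; S(2,2) = 41.8193
  k=3: S(3,0) = 72.4833; S(3,1) = 58.1693; S(3,2) = 46.6819; S(3,3) = 37.4631
  k=4: S(4,0) = 80.9116; S(4,1) = 64.9331; S(4,2) = 52.1100; S(4,3) = 41.8193; S(4,4) = 33.5607
Terminal payoffs V(N, i) = max(K - S_T, 0):
  V(4,0) = 0.000000; V(4,1) = 0.000000; V(4,2) = 6.060000; V(4,3) = 16.350745; V(4,4) = 24.609262
Backward induction: V(k, i) = exp(-r*dt) * [p * V(k+1, i) + (1-p) * V(k+1, i+1)].
  V(3,0) = exp(-r*dt) * [p*0.000000 + (1-p)*0.000000] = 0.000000
  V(3,1) = exp(-r*dt) * [p*0.000000 + (1-p)*6.060000] = 3.080593
  V(3,2) = exp(-r*dt) * [p*6.060000 + (1-p)*16.350745] = 11.226491
  V(3,3) = exp(-r*dt) * [p*16.350745 + (1-p)*24.609262] = 20.374123
  V(2,0) = exp(-r*dt) * [p*0.000000 + (1-p)*3.080593] = 1.566016
  V(2,1) = exp(-r*dt) * [p*3.080593 + (1-p)*11.226491] = 7.188611
  V(2,2) = exp(-r*dt) * [p*11.226491 + (1-p)*20.374123] = 15.756640
  V(1,0) = exp(-r*dt) * [p*1.566016 + (1-p)*7.188611] = 4.407511
  V(1,1) = exp(-r*dt) * [p*7.188611 + (1-p)*15.756640] = 11.467294
  V(0,0) = exp(-r*dt) * [p*4.407511 + (1-p)*11.467294] = 7.949216


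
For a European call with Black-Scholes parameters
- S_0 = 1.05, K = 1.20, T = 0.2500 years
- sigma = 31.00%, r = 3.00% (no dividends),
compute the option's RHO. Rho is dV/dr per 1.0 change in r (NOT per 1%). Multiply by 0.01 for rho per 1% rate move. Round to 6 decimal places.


Answer: Rho = 0.055553

Derivation:
d1 = -0.7356057589; d2 = -0.8906057589
phi(d1) = 0.3043744934; exp(-qT) = 1.0000000000; exp(-rT) = 0.9925280548
N(d2) = 0.1865703543
Rho = K*T*exp(-rT)*N(d2) = 1.2000 * 0.2500 * 0.9925280548 * 0.1865703543 = 0.055553


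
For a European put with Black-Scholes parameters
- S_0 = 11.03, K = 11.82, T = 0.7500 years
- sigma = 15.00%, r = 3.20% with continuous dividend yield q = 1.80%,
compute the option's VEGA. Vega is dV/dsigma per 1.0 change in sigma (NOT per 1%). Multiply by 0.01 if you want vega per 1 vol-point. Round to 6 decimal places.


d1 = -0.3867221330; d2 = -0.5166259436
phi(d1) = 0.3701986456; exp(-qT) = 0.9865907163; exp(-rT) = 0.9762857098
Vega = S * exp(-qT) * phi(d1) * sqrt(T) = 11.0300 * 0.9865907163 * 0.3701986456 * 0.8660254038 = 3.488815

Answer: Vega = 3.488815


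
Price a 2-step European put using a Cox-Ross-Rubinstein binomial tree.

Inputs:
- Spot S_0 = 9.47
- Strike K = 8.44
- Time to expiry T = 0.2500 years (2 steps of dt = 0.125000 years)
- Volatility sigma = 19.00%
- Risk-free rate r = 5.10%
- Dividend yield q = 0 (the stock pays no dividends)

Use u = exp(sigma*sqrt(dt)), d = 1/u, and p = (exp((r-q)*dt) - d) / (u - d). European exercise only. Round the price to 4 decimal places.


Answer: Price = V(0,0) = 0.0349

Derivation:
dt = T/N = 0.125000
u = exp(sigma*sqrt(dt)) = 1.069483; d = 1/u = 0.935031
p = (exp((r-q)*dt) - d) / (u - d) = 0.530779
Discount per step: exp(-r*dt) = 0.993645
Stock lattice S(k, i) with i counting down-moves:
  k=0: S(0,0) = 9.4700
  k=1: S(1,0) = 10.1280; S(1,1) = 8.8547
  k=2: S(2,0) = 10.8317; S(2,1) = 9.4700; S(2,2) = 8.2795
Terminal payoffs V(N, i) = max(K - S_T, 0):
  V(2,0) = 0.000000; V(2,1) = 0.000000; V(2,2) = 0.160533
Backward induction: V(k, i) = exp(-r*dt) * [p * V(k+1, i) + (1-p) * V(k+1, i+1)].
  V(1,0) = exp(-r*dt) * [p*0.000000 + (1-p)*0.000000] = 0.000000
  V(1,1) = exp(-r*dt) * [p*0.000000 + (1-p)*0.160533] = 0.074847
  V(0,0) = exp(-r*dt) * [p*0.000000 + (1-p)*0.074847] = 0.034896


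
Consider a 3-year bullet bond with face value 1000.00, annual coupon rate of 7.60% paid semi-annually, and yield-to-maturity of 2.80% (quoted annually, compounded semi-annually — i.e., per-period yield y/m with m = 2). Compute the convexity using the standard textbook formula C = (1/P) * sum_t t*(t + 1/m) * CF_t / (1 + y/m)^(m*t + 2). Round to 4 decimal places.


Answer: Convexity = 9.1133

Derivation:
Coupon per period c = face * coupon_rate / m = 38.000000
Periods per year m = 2; per-period yield y/m = 0.014000
Number of cashflows N = 6
Cashflows (t years, CF_t, discount factor 1/(1+y/m)^(m*t), PV):
  t = 0.5000: CF_t = 38.000000, DF = 0.986193, PV = 37.475345
  t = 1.0000: CF_t = 38.000000, DF = 0.972577, PV = 36.957934
  t = 1.5000: CF_t = 38.000000, DF = 0.959149, PV = 36.447667
  t = 2.0000: CF_t = 38.000000, DF = 0.945906, PV = 35.944445
  t = 2.5000: CF_t = 38.000000, DF = 0.932847, PV = 35.448170
  t = 3.0000: CF_t = 1038.000000, DF = 0.919967, PV = 954.925792
Price P = sum_t PV_t = 1137.199353
Convexity numerator sum_t t*(t + 1/m) * CF_t / (1+y/m)^(m*t + 2):
  t = 0.5000: term = 18.223833
  t = 1.0000: term = 53.916667
  t = 1.5000: term = 106.344510
  t = 2.0000: term = 174.793738
  t = 2.5000: term = 258.570619
  t = 3.0000: term = 9751.760185
Convexity = (1/P) * sum = 10363.609553 / 1137.199353 = 9.113274


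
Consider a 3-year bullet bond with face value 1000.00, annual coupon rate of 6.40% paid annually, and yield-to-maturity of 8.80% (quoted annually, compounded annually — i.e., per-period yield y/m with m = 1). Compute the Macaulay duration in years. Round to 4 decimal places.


Answer: Macaulay duration = 2.8171 years

Derivation:
Coupon per period c = face * coupon_rate / m = 64.000000
Periods per year m = 1; per-period yield y/m = 0.088000
Number of cashflows N = 3
Cashflows (t years, CF_t, discount factor 1/(1+y/m)^(m*t), PV):
  t = 1.0000: CF_t = 64.000000, DF = 0.919118, PV = 58.823529
  t = 2.0000: CF_t = 64.000000, DF = 0.844777, PV = 54.065744
  t = 3.0000: CF_t = 1064.000000, DF = 0.776450, PV = 826.142457
Price P = sum_t PV_t = 939.031730
Macaulay numerator sum_t t * PV_t:
  t * PV_t at t = 1.0000: 58.823529
  t * PV_t at t = 2.0000: 108.131488
  t * PV_t at t = 3.0000: 2478.427371
Macaulay duration D = (sum_t t * PV_t) / P = 2645.382388 / 939.031730 = 2.817138


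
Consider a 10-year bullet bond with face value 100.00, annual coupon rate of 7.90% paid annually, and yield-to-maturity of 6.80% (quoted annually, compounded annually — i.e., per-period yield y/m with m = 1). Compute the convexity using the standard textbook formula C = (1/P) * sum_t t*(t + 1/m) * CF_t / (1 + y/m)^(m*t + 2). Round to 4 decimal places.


Answer: Convexity = 63.4840

Derivation:
Coupon per period c = face * coupon_rate / m = 7.900000
Periods per year m = 1; per-period yield y/m = 0.068000
Number of cashflows N = 10
Cashflows (t years, CF_t, discount factor 1/(1+y/m)^(m*t), PV):
  t = 1.0000: CF_t = 7.900000, DF = 0.936330, PV = 7.397004
  t = 2.0000: CF_t = 7.900000, DF = 0.876713, PV = 6.926033
  t = 3.0000: CF_t = 7.900000, DF = 0.820892, PV = 6.485050
  t = 4.0000: CF_t = 7.900000, DF = 0.768626, PV = 6.072144
  t = 5.0000: CF_t = 7.900000, DF = 0.719687, PV = 5.685528
  t = 6.0000: CF_t = 7.900000, DF = 0.673864, PV = 5.323528
  t = 7.0000: CF_t = 7.900000, DF = 0.630959, PV = 4.984577
  t = 8.0000: CF_t = 7.900000, DF = 0.590786, PV = 4.667207
  t = 9.0000: CF_t = 7.900000, DF = 0.553170, PV = 4.370044
  t = 10.0000: CF_t = 107.900000, DF = 0.517950, PV = 55.886758
Price P = sum_t PV_t = 107.797875
Convexity numerator sum_t t*(t + 1/m) * CF_t / (1+y/m)^(m*t + 2):
  t = 1.0000: term = 12.970100
  t = 2.0000: term = 36.432866
  t = 3.0000: term = 68.226340
  t = 4.0000: term = 106.470568
  t = 5.0000: term = 149.537315
  t = 6.0000: term = 196.022697
  t = 7.0000: term = 244.722468
  t = 8.0000: term = 294.609713
  t = 9.0000: term = 344.814739
  t = 10.0000: term = 5389.631809
Convexity = (1/P) * sum = 6843.438614 / 107.797875 = 63.483985


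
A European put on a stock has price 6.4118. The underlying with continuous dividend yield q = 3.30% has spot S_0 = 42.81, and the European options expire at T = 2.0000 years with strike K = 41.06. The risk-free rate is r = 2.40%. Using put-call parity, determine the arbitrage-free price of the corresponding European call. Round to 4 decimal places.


Answer: Call price = 7.3519

Derivation:
Put-call parity: C - P = S_0 * exp(-qT) - K * exp(-rT).
S_0 * exp(-qT) = 42.8100 * 0.93613086 = 40.07576230
K * exp(-rT) = 41.0600 * 0.95313379 = 39.13567330
C = P + S*exp(-qT) - K*exp(-rT)
C = 6.4118 + 40.07576230 - 39.13567330 = 7.3519


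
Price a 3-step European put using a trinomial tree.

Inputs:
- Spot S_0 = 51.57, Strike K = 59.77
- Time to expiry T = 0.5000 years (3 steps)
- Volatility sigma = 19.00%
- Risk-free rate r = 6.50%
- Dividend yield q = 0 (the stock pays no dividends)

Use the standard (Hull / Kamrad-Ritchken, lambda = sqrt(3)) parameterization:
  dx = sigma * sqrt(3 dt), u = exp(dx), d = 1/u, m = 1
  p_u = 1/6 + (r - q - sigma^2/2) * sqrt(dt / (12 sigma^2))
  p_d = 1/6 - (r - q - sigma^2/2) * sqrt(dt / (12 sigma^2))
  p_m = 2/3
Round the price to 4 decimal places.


Answer: Price = V(0,0) = 6.9911

Derivation:
dt = T/N = 0.166667; dx = sigma*sqrt(3*dt) = 0.134350
u = exp(dx) = 1.143793; d = 1/u = 0.874284
p_u = 0.195788, p_m = 0.666667, p_d = 0.137545
Discount per step: exp(-r*dt) = 0.989225
Stock lattice S(k, j) with j the centered position index:
  k=0: S(0,+0) = 51.5700
  k=1: S(1,-1) = 45.0868; S(1,+0) = 51.5700; S(1,+1) = 58.9854
  k=2: S(2,-2) = 39.4187; S(2,-1) = 45.0868; S(2,+0) = 51.5700; S(2,+1) = 58.9854; S(2,+2) = 67.4671
  k=3: S(3,-3) = 34.4631; S(3,-2) = 39.4187; S(3,-1) = 45.0868; S(3,+0) = 51.5700; S(3,+1) = 58.9854; S(3,+2) = 67.4671; S(3,+3) = 77.1685
Terminal payoffs V(N, j) = max(K - S_T, 0):
  V(3,-3) = 25.306898; V(3,-2) = 20.351331; V(3,-1) = 14.683187; V(3,+0) = 8.200000; V(3,+1) = 0.784574; V(3,+2) = 0.000000; V(3,+3) = 0.000000
Backward induction: V(k, j) = exp(-r*dt) * [p_u * V(k+1, j+1) + p_m * V(k+1, j) + p_d * V(k+1, j-1)]
  V(2,-2) = exp(-r*dt) * [p_u*14.683187 + p_m*20.351331 + p_d*25.306898] = 19.708519
  V(2,-1) = exp(-r*dt) * [p_u*8.200000 + p_m*14.683187 + p_d*20.351331] = 14.040547
  V(2,+0) = exp(-r*dt) * [p_u*0.784574 + p_m*8.200000 + p_d*14.683187] = 7.557558
  V(2,+1) = exp(-r*dt) * [p_u*0.000000 + p_m*0.784574 + p_d*8.200000] = 1.633130
  V(2,+2) = exp(-r*dt) * [p_u*0.000000 + p_m*0.000000 + p_d*0.784574] = 0.106751
  V(1,-1) = exp(-r*dt) * [p_u*7.557558 + p_m*14.040547 + p_d*19.708519] = 13.404846
  V(1,+0) = exp(-r*dt) * [p_u*1.633130 + p_m*7.557558 + p_d*14.040547] = 7.210786
  V(1,+1) = exp(-r*dt) * [p_u*0.106751 + p_m*1.633130 + p_d*7.557558] = 2.126002
  V(0,+0) = exp(-r*dt) * [p_u*2.126002 + p_m*7.210786 + p_d*13.404846] = 6.991058


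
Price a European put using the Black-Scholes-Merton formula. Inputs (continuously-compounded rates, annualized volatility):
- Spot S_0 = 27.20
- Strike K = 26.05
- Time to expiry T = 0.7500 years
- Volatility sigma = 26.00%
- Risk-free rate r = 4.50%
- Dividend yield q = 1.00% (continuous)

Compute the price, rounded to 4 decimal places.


Answer: Price = 1.5430

Derivation:
d1 = (ln(S/K) + (r - q + 0.5*sigma^2) * T) / (sigma * sqrt(T)) = 0.42101805
d2 = d1 - sigma * sqrt(T) = 0.19585145
exp(-rT) = 0.96681318; exp(-qT) = 0.99252805
P = K * exp(-rT) * N(-d2) - S_0 * exp(-qT) * N(-d1)
N(-d1) = 0.33687095; N(-d2) = 0.42236322
P = 26.0500 * 0.96681318 * 0.42236322 - 27.2000 * 0.99252805 * 0.33687095 = 1.5430


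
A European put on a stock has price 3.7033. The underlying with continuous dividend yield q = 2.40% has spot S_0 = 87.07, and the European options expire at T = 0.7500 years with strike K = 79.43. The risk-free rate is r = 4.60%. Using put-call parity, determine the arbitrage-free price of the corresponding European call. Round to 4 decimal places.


Put-call parity: C - P = S_0 * exp(-qT) - K * exp(-rT).
S_0 * exp(-qT) = 87.0700 * 0.98216103 = 85.51676109
K * exp(-rT) = 79.4300 * 0.96608834 = 76.73639682
C = P + S*exp(-qT) - K*exp(-rT)
C = 3.7033 + 85.51676109 - 76.73639682 = 12.4837

Answer: Call price = 12.4837


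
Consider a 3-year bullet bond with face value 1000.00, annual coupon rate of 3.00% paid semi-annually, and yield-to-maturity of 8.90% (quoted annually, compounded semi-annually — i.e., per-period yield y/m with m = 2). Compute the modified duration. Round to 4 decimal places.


Coupon per period c = face * coupon_rate / m = 15.000000
Periods per year m = 2; per-period yield y/m = 0.044500
Number of cashflows N = 6
Cashflows (t years, CF_t, discount factor 1/(1+y/m)^(m*t), PV):
  t = 0.5000: CF_t = 15.000000, DF = 0.957396, PV = 14.360938
  t = 1.0000: CF_t = 15.000000, DF = 0.916607, PV = 13.749103
  t = 1.5000: CF_t = 15.000000, DF = 0.877556, PV = 13.163335
  t = 2.0000: CF_t = 15.000000, DF = 0.840168, PV = 12.602523
  t = 2.5000: CF_t = 15.000000, DF = 0.804374, PV = 12.065603
  t = 3.0000: CF_t = 1015.000000, DF = 0.770104, PV = 781.655479
Price P = sum_t PV_t = 847.596981
First compute Macaulay numerator sum_t t * PV_t:
  t * PV_t at t = 0.5000: 7.180469
  t * PV_t at t = 1.0000: 13.749103
  t * PV_t at t = 1.5000: 19.745002
  t * PV_t at t = 2.0000: 25.205045
  t * PV_t at t = 2.5000: 30.164008
  t * PV_t at t = 3.0000: 2344.966437
Macaulay duration D = 2441.010064 / 847.596981 = 2.879918
Modified duration = D / (1 + y/m) = 2.879918 / (1 + 0.044500) = 2.757222

Answer: Modified duration = 2.7572


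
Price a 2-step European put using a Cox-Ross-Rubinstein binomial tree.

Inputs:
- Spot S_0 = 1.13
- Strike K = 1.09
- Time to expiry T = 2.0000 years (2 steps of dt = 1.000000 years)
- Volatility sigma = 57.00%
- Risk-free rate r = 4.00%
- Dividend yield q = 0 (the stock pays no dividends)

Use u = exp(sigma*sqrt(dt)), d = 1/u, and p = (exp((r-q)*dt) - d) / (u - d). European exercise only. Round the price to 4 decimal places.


dt = T/N = 1.000000
u = exp(sigma*sqrt(dt)) = 1.768267; d = 1/u = 0.565525
p = (exp((r-q)*dt) - d) / (u - d) = 0.395168
Discount per step: exp(-r*dt) = 0.960789
Stock lattice S(k, i) with i counting down-moves:
  k=0: S(0,0) = 1.1300
  k=1: S(1,0) = 1.9981; S(1,1) = 0.6390
  k=2: S(2,0) = 3.5332; S(2,1) = 1.1300; S(2,2) = 0.3614
Terminal payoffs V(N, i) = max(K - S_T, 0):
  V(2,0) = 0.000000; V(2,1) = 0.000000; V(2,2) = 0.728605
Backward induction: V(k, i) = exp(-r*dt) * [p * V(k+1, i) + (1-p) * V(k+1, i+1)].
  V(1,0) = exp(-r*dt) * [p*0.000000 + (1-p)*0.000000] = 0.000000
  V(1,1) = exp(-r*dt) * [p*0.000000 + (1-p)*0.728605] = 0.423404
  V(0,0) = exp(-r*dt) * [p*0.000000 + (1-p)*0.423404] = 0.246047

Answer: Price = V(0,0) = 0.2460


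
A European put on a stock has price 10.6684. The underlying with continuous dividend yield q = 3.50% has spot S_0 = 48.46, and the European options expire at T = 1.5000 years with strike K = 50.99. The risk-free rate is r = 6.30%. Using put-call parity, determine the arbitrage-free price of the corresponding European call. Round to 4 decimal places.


Put-call parity: C - P = S_0 * exp(-qT) - K * exp(-rT).
S_0 * exp(-qT) = 48.4600 * 0.94885432 = 45.98148040
K * exp(-rT) = 50.9900 * 0.90982773 = 46.39211619
C = P + S*exp(-qT) - K*exp(-rT)
C = 10.6684 + 45.98148040 - 46.39211619 = 10.2578

Answer: Call price = 10.2578


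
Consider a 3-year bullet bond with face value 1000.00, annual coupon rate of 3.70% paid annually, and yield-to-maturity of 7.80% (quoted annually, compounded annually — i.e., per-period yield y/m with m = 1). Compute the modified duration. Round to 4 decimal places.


Coupon per period c = face * coupon_rate / m = 37.000000
Periods per year m = 1; per-period yield y/m = 0.078000
Number of cashflows N = 3
Cashflows (t years, CF_t, discount factor 1/(1+y/m)^(m*t), PV):
  t = 1.0000: CF_t = 37.000000, DF = 0.927644, PV = 34.322820
  t = 2.0000: CF_t = 37.000000, DF = 0.860523, PV = 31.839351
  t = 3.0000: CF_t = 1037.000000, DF = 0.798259, PV = 827.794380
Price P = sum_t PV_t = 893.956551
First compute Macaulay numerator sum_t t * PV_t:
  t * PV_t at t = 1.0000: 34.322820
  t * PV_t at t = 2.0000: 63.678701
  t * PV_t at t = 3.0000: 2483.383141
Macaulay duration D = 2581.384663 / 893.956551 = 2.887595
Modified duration = D / (1 + y/m) = 2.887595 / (1 + 0.078000) = 2.678660

Answer: Modified duration = 2.6787


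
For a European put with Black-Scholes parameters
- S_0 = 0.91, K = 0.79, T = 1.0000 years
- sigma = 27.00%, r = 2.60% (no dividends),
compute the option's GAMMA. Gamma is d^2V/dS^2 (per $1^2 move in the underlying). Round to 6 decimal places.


d1 = 0.7550431631; d2 = 0.4850431631
phi(d1) = 0.2999967546; exp(-qT) = 1.0000000000; exp(-rT) = 0.9743350896
Gamma = exp(-qT) * phi(d1) / (S * sigma * sqrt(T)) = 1.0000000000 * 0.2999967546 / (0.9100 * 0.2700 * 1.0000000000) = 1.220988

Answer: Gamma = 1.220988


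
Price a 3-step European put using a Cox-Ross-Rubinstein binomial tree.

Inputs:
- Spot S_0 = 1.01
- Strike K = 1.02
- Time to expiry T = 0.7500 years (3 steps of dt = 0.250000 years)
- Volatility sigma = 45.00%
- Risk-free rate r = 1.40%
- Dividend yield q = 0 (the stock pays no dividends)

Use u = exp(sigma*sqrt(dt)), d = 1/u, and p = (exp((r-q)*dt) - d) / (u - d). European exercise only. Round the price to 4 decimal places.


Answer: Price = V(0,0) = 0.1686

Derivation:
dt = T/N = 0.250000
u = exp(sigma*sqrt(dt)) = 1.252323; d = 1/u = 0.798516
p = (exp((r-q)*dt) - d) / (u - d) = 0.451712
Discount per step: exp(-r*dt) = 0.996506
Stock lattice S(k, i) with i counting down-moves:
  k=0: S(0,0) = 1.0100
  k=1: S(1,0) = 1.2648; S(1,1) = 0.8065
  k=2: S(2,0) = 1.5840; S(2,1) = 1.0100; S(2,2) = 0.6440
  k=3: S(3,0) = 1.9837; S(3,1) = 1.2648; S(3,2) = 0.8065; S(3,3) = 0.5142
Terminal payoffs V(N, i) = max(K - S_T, 0):
  V(3,0) = 0.000000; V(3,1) = 0.000000; V(3,2) = 0.213499; V(3,3) = 0.505752
Backward induction: V(k, i) = exp(-r*dt) * [p * V(k+1, i) + (1-p) * V(k+1, i+1)].
  V(2,0) = exp(-r*dt) * [p*0.000000 + (1-p)*0.000000] = 0.000000
  V(2,1) = exp(-r*dt) * [p*0.000000 + (1-p)*0.213499] = 0.116650
  V(2,2) = exp(-r*dt) * [p*0.213499 + (1-p)*0.505752] = 0.372432
  V(1,0) = exp(-r*dt) * [p*0.000000 + (1-p)*0.116650] = 0.063734
  V(1,1) = exp(-r*dt) * [p*0.116650 + (1-p)*0.372432] = 0.255994
  V(0,0) = exp(-r*dt) * [p*0.063734 + (1-p)*0.255994] = 0.168557


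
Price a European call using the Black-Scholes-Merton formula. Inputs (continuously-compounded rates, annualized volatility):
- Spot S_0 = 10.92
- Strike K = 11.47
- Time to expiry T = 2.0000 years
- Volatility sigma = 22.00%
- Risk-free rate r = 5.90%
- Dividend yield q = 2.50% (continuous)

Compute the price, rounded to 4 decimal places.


d1 = (ln(S/K) + (r - q + 0.5*sigma^2) * T) / (sigma * sqrt(T)) = 0.21618517
d2 = d1 - sigma * sqrt(T) = -0.09494182
exp(-rT) = 0.88869605; exp(-qT) = 0.95122942
C = S_0 * exp(-qT) * N(d1) - K * exp(-rT) * N(d2)
N(d1) = 0.58557829; N(d2) = 0.46218052
C = 10.9200 * 0.95122942 * 0.58557829 - 11.4700 * 0.88869605 * 0.46218052 = 1.3715

Answer: Price = 1.3715


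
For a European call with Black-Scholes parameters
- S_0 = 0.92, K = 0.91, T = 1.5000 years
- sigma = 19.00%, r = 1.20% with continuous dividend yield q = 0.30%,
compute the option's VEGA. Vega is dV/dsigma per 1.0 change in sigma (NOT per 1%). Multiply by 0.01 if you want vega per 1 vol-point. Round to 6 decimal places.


Answer: Vega = 0.436668

Derivation:
d1 = 0.2213310394; d2 = -0.0113704861
phi(d1) = 0.3892894021; exp(-qT) = 0.9955101098; exp(-rT) = 0.9821610324
Vega = S * exp(-qT) * phi(d1) * sqrt(T) = 0.9200 * 0.9955101098 * 0.3892894021 * 1.2247448714 = 0.436668


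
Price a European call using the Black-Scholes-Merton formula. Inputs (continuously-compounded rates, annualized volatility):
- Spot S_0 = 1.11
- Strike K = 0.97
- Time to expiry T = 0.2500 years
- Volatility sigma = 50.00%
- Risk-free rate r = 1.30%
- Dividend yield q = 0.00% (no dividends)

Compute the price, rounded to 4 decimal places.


Answer: Price = 0.1901

Derivation:
d1 = (ln(S/K) + (r - q + 0.5*sigma^2) * T) / (sigma * sqrt(T)) = 0.67727689
d2 = d1 - sigma * sqrt(T) = 0.42727689
exp(-rT) = 0.99675528; exp(-qT) = 1.00000000
C = S_0 * exp(-qT) * N(d1) - K * exp(-rT) * N(d2)
N(d1) = 0.75088486; N(d2) = 0.66541117
C = 1.1100 * 1.00000000 * 0.75088486 - 0.9700 * 0.99675528 * 0.66541117 = 0.1901


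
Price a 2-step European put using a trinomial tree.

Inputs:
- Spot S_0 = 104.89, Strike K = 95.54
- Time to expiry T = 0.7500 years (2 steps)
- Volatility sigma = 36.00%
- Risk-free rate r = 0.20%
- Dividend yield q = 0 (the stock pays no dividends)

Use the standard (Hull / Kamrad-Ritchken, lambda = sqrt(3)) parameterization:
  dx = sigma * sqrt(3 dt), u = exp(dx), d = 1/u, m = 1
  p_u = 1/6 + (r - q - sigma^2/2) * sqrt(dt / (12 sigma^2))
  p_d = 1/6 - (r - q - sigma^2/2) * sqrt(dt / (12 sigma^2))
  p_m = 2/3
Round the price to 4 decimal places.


Answer: Price = V(0,0) = 8.1129

Derivation:
dt = T/N = 0.375000; dx = sigma*sqrt(3*dt) = 0.381838
u = exp(dx) = 1.464974; d = 1/u = 0.682606
p_u = 0.135829, p_m = 0.666667, p_d = 0.197504
Discount per step: exp(-r*dt) = 0.999250
Stock lattice S(k, j) with j the centered position index:
  k=0: S(0,+0) = 104.8900
  k=1: S(1,-1) = 71.5985; S(1,+0) = 104.8900; S(1,+1) = 153.6611
  k=2: S(2,-2) = 48.8736; S(2,-1) = 71.5985; S(2,+0) = 104.8900; S(2,+1) = 153.6611; S(2,+2) = 225.1096
Terminal payoffs V(N, j) = max(K - S_T, 0):
  V(2,-2) = 46.666425; V(2,-1) = 23.941472; V(2,+0) = 0.000000; V(2,+1) = 0.000000; V(2,+2) = 0.000000
Backward induction: V(k, j) = exp(-r*dt) * [p_u * V(k+1, j+1) + p_m * V(k+1, j) + p_d * V(k+1, j-1)]
  V(1,-1) = exp(-r*dt) * [p_u*0.000000 + p_m*23.941472 + p_d*46.666425] = 25.158928
  V(1,+0) = exp(-r*dt) * [p_u*0.000000 + p_m*0.000000 + p_d*23.941472] = 4.725000
  V(1,+1) = exp(-r*dt) * [p_u*0.000000 + p_m*0.000000 + p_d*0.000000] = 0.000000
  V(0,+0) = exp(-r*dt) * [p_u*0.000000 + p_m*4.725000 + p_d*25.158928] = 8.112912


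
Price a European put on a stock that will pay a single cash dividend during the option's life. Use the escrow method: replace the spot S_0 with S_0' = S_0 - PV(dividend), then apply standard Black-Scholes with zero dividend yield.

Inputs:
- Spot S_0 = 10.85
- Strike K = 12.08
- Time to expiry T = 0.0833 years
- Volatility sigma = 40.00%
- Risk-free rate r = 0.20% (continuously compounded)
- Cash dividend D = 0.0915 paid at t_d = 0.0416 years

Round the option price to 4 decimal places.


Answer: Price = 1.4286

Derivation:
PV(D) = D * exp(-r * t_d) = 0.0915 * 0.99991680 = 0.09149239
S_0' = S_0 - PV(D) = 10.8500 - 0.09149239 = 10.75850761
d1 = (ln(S_0'/K) + (r + sigma^2/2)*T) / (sigma*sqrt(T)) = -0.94436222
d2 = d1 - sigma*sqrt(T) = -1.05980918
exp(-rT) = 0.99983341
N(-d1) = 0.82750771; N(-d2) = 0.85538429
P = K * exp(-rT) * N(-d2) - S_0' * N(-d1) = 12.0800 * 0.99983341 * 0.85538429 - 10.75850761 * 0.82750771 = 1.4286


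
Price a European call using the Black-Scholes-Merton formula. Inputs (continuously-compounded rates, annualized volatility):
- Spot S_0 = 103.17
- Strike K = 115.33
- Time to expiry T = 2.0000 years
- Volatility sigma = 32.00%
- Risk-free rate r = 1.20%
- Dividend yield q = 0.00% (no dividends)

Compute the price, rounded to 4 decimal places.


d1 = (ln(S/K) + (r - q + 0.5*sigma^2) * T) / (sigma * sqrt(T)) = 0.03310260
d2 = d1 - sigma * sqrt(T) = -0.41944574
exp(-rT) = 0.97628571; exp(-qT) = 1.00000000
C = S_0 * exp(-qT) * N(d1) - K * exp(-rT) * N(d2)
N(d1) = 0.51320362; N(d2) = 0.33744520
C = 103.1700 * 1.00000000 * 0.51320362 - 115.3300 * 0.97628571 * 0.33744520 = 14.9526

Answer: Price = 14.9526


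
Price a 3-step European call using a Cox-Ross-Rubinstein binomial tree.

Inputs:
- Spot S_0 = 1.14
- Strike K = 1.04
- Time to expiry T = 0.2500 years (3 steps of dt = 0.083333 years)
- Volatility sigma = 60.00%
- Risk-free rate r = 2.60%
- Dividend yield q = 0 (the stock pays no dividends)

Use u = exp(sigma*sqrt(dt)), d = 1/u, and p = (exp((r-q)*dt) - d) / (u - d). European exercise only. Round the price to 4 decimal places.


Answer: Price = V(0,0) = 0.1948

Derivation:
dt = T/N = 0.083333
u = exp(sigma*sqrt(dt)) = 1.189110; d = 1/u = 0.840965
p = (exp((r-q)*dt) - d) / (u - d) = 0.463037
Discount per step: exp(-r*dt) = 0.997836
Stock lattice S(k, i) with i counting down-moves:
  k=0: S(0,0) = 1.1400
  k=1: S(1,0) = 1.3556; S(1,1) = 0.9587
  k=2: S(2,0) = 1.6119; S(2,1) = 1.1400; S(2,2) = 0.8062
  k=3: S(3,0) = 1.9168; S(3,1) = 1.3556; S(3,2) = 0.9587; S(3,3) = 0.6780
Terminal payoffs V(N, i) = max(S_T - K, 0):
  V(3,0) = 0.876774; V(3,1) = 0.315585; V(3,2) = 0.000000; V(3,3) = 0.000000
Backward induction: V(k, i) = exp(-r*dt) * [p * V(k+1, i) + (1-p) * V(k+1, i+1)].
  V(2,0) = exp(-r*dt) * [p*0.876774 + (1-p)*0.315585] = 0.574191
  V(2,1) = exp(-r*dt) * [p*0.315585 + (1-p)*0.000000] = 0.145811
  V(2,2) = exp(-r*dt) * [p*0.000000 + (1-p)*0.000000] = 0.000000
  V(1,0) = exp(-r*dt) * [p*0.574191 + (1-p)*0.145811] = 0.343422
  V(1,1) = exp(-r*dt) * [p*0.145811 + (1-p)*0.000000] = 0.067370
  V(0,0) = exp(-r*dt) * [p*0.343422 + (1-p)*0.067370] = 0.194770


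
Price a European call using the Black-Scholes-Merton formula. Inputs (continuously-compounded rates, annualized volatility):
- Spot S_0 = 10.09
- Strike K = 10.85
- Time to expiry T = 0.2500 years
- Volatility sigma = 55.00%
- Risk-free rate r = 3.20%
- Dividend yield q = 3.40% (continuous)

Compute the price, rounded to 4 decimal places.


d1 = (ln(S/K) + (r - q + 0.5*sigma^2) * T) / (sigma * sqrt(T)) = -0.12839180
d2 = d1 - sigma * sqrt(T) = -0.40339180
exp(-rT) = 0.99203191; exp(-qT) = 0.99153602
C = S_0 * exp(-qT) * N(d1) - K * exp(-rT) * N(d2)
N(d1) = 0.44891946; N(d2) = 0.34333001
C = 10.0900 * 0.99153602 * 0.44891946 - 10.8500 * 0.99203191 * 0.34333001 = 0.7958

Answer: Price = 0.7958


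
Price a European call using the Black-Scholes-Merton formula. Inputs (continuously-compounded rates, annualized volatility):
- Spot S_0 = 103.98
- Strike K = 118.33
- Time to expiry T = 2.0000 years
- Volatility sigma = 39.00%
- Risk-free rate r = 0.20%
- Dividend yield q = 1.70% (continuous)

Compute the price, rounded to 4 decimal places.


Answer: Price = 16.0009

Derivation:
d1 = (ln(S/K) + (r - q + 0.5*sigma^2) * T) / (sigma * sqrt(T)) = -0.01301577
d2 = d1 - sigma * sqrt(T) = -0.56455906
exp(-rT) = 0.99600799; exp(-qT) = 0.96657150
C = S_0 * exp(-qT) * N(d1) - K * exp(-rT) * N(d2)
N(d1) = 0.49480761; N(d2) = 0.28618686
C = 103.9800 * 0.96657150 * 0.49480761 - 118.3300 * 0.99600799 * 0.28618686 = 16.0009


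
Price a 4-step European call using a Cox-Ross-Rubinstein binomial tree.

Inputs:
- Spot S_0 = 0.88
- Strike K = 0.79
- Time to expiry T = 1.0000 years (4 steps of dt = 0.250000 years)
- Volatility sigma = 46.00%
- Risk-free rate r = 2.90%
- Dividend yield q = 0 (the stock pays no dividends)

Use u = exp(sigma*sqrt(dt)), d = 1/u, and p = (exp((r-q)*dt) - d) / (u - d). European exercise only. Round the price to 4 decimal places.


Answer: Price = V(0,0) = 0.2156

Derivation:
dt = T/N = 0.250000
u = exp(sigma*sqrt(dt)) = 1.258600; d = 1/u = 0.794534
p = (exp((r-q)*dt) - d) / (u - d) = 0.458432
Discount per step: exp(-r*dt) = 0.992776
Stock lattice S(k, i) with i counting down-moves:
  k=0: S(0,0) = 0.8800
  k=1: S(1,0) = 1.1076; S(1,1) = 0.6992
  k=2: S(2,0) = 1.3940; S(2,1) = 0.8800; S(2,2) = 0.5555
  k=3: S(3,0) = 1.7545; S(3,1) = 1.1076; S(3,2) = 0.6992; S(3,3) = 0.4414
  k=4: S(4,0) = 2.2082; S(4,1) = 1.3940; S(4,2) = 0.8800; S(4,3) = 0.5555; S(4,4) = 0.3507
Terminal payoffs V(N, i) = max(S_T - K, 0):
  V(4,0) = 1.418176; V(4,1) = 0.603985; V(4,2) = 0.090000; V(4,3) = 0.000000; V(4,4) = 0.000000
Backward induction: V(k, i) = exp(-r*dt) * [p * V(k+1, i) + (1-p) * V(k+1, i+1)].
  V(3,0) = exp(-r*dt) * [p*1.418176 + (1-p)*0.603985] = 0.970176
  V(3,1) = exp(-r*dt) * [p*0.603985 + (1-p)*0.090000] = 0.323275
  V(3,2) = exp(-r*dt) * [p*0.090000 + (1-p)*0.000000] = 0.040961
  V(3,3) = exp(-r*dt) * [p*0.000000 + (1-p)*0.000000] = 0.000000
  V(2,0) = exp(-r*dt) * [p*0.970176 + (1-p)*0.323275] = 0.615357
  V(2,1) = exp(-r*dt) * [p*0.323275 + (1-p)*0.040961] = 0.169152
  V(2,2) = exp(-r*dt) * [p*0.040961 + (1-p)*0.000000] = 0.018642
  V(1,0) = exp(-r*dt) * [p*0.615357 + (1-p)*0.169152] = 0.371007
  V(1,1) = exp(-r*dt) * [p*0.169152 + (1-p)*0.018642] = 0.087007
  V(0,0) = exp(-r*dt) * [p*0.371007 + (1-p)*0.087007] = 0.215633


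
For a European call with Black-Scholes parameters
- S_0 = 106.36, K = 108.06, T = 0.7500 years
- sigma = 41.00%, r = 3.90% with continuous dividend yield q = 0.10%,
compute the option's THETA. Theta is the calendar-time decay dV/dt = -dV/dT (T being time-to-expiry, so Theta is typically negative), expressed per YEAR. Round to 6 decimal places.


Answer: Theta = -11.564526

Derivation:
d1 = 0.2131420548; d2 = -0.1419283608
phi(d1) = 0.3899825436; exp(-qT) = 0.9992502812; exp(-rT) = 0.9711736407
Theta = -S*exp(-qT)*phi(d1)*sigma/(2*sqrt(T)) - r*K*exp(-rT)*N(d2) + q*S*exp(-qT)*N(d1)
N(d1) = 0.5843919184; N(d2) = 0.4435682962; sqrt(T) = 0.8660254038
Term 1 = -106.3600 * 0.9992502812 * 0.3899825436 * 0.4100 / (2 * 0.8660254038) = -9.8111746052
Term 2 = -0.0390 * 108.0600 * 0.9711736407 * 0.4435682962 = -1.8154611274
Term 3 = 0.0010 * 106.3600 * 0.9992502812 * 0.5843919184 = 0.0621093250
Theta = -9.8111746052 + (-1.8154611274) + (0.0621093250) = -11.564526


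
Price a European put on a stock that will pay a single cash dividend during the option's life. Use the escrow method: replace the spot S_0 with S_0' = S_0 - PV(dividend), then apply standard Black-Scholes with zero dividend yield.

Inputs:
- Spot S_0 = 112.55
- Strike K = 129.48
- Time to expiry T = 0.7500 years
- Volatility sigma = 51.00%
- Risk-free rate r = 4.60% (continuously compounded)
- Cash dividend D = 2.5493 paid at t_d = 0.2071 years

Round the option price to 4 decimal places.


Answer: Price = 28.9245

Derivation:
PV(D) = D * exp(-r * t_d) = 2.5493 * 0.99051863 = 2.52512915
S_0' = S_0 - PV(D) = 112.5500 - 2.52512915 = 110.02487085
d1 = (ln(S_0'/K) + (r + sigma^2/2)*T) / (sigma*sqrt(T)) = -0.06969521
d2 = d1 - sigma*sqrt(T) = -0.51136817
exp(-rT) = 0.96608834
N(-d1) = 0.52778187; N(-d2) = 0.69545336
P = K * exp(-rT) * N(-d2) - S_0' * N(-d1) = 129.4800 * 0.96608834 * 0.69545336 - 110.02487085 * 0.52778187 = 28.9245


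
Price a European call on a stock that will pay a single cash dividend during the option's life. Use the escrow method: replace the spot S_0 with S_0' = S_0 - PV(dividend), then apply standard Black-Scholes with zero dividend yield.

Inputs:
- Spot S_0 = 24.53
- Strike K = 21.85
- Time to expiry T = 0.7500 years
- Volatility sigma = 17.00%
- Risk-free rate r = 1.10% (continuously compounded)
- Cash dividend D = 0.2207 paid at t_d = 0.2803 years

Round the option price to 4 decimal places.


Answer: Price = 3.0590

Derivation:
PV(D) = D * exp(-r * t_d) = 0.2207 * 0.99692145 = 0.22002056
S_0' = S_0 - PV(D) = 24.5300 - 0.22002056 = 24.30997944
d1 = (ln(S_0'/K) + (r + sigma^2/2)*T) / (sigma*sqrt(T)) = 0.85429854
d2 = d1 - sigma*sqrt(T) = 0.70707422
exp(-rT) = 0.99178394
N(d1) = 0.80353020; N(d2) = 0.76023982
C = S_0' * N(d1) - K * exp(-rT) * N(d2) = 24.30997944 * 0.80353020 - 21.8500 * 0.99178394 * 0.76023982 = 3.0590


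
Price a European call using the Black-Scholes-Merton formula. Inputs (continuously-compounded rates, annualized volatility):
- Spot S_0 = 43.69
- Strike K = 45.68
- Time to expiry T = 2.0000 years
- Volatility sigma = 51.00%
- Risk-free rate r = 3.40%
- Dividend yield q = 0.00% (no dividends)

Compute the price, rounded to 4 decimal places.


d1 = (ln(S/K) + (r - q + 0.5*sigma^2) * T) / (sigma * sqrt(T)) = 0.39314954
d2 = d1 - sigma * sqrt(T) = -0.32809938
exp(-rT) = 0.93426047; exp(-qT) = 1.00000000
C = S_0 * exp(-qT) * N(d1) - K * exp(-rT) * N(d2)
N(d1) = 0.65289548; N(d2) = 0.37141826
C = 43.6900 * 1.00000000 * 0.65289548 - 45.6800 * 0.93426047 * 0.37141826 = 12.6740

Answer: Price = 12.6740


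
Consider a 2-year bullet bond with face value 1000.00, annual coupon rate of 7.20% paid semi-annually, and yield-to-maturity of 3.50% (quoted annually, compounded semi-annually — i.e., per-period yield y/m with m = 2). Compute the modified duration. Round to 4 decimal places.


Coupon per period c = face * coupon_rate / m = 36.000000
Periods per year m = 2; per-period yield y/m = 0.017500
Number of cashflows N = 4
Cashflows (t years, CF_t, discount factor 1/(1+y/m)^(m*t), PV):
  t = 0.5000: CF_t = 36.000000, DF = 0.982801, PV = 35.380835
  t = 1.0000: CF_t = 36.000000, DF = 0.965898, PV = 34.772320
  t = 1.5000: CF_t = 36.000000, DF = 0.949285, PV = 34.174270
  t = 2.0000: CF_t = 1036.000000, DF = 0.932959, PV = 966.545012
Price P = sum_t PV_t = 1070.872437
First compute Macaulay numerator sum_t t * PV_t:
  t * PV_t at t = 0.5000: 17.690418
  t * PV_t at t = 1.0000: 34.772320
  t * PV_t at t = 1.5000: 51.261405
  t * PV_t at t = 2.0000: 1933.090024
Macaulay duration D = 2036.814166 / 1070.872437 = 1.902014
Modified duration = D / (1 + y/m) = 1.902014 / (1 + 0.017500) = 1.869301

Answer: Modified duration = 1.8693


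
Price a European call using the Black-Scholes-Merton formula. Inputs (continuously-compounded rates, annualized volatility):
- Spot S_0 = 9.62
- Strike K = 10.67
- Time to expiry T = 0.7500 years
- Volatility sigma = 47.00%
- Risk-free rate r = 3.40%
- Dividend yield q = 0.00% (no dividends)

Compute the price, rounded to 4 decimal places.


d1 = (ln(S/K) + (r - q + 0.5*sigma^2) * T) / (sigma * sqrt(T)) = 0.01165928
d2 = d1 - sigma * sqrt(T) = -0.39537266
exp(-rT) = 0.97482238; exp(-qT) = 1.00000000
C = S_0 * exp(-qT) * N(d1) - K * exp(-rT) * N(d2)
N(d1) = 0.50465127; N(d2) = 0.34628394
C = 9.6200 * 1.00000000 * 0.50465127 - 10.6700 * 0.97482238 * 0.34628394 = 1.2529

Answer: Price = 1.2529


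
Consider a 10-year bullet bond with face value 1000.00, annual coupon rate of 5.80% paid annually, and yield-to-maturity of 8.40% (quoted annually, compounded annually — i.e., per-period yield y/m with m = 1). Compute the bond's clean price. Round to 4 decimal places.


Coupon per period c = face * coupon_rate / m = 58.000000
Periods per year m = 1; per-period yield y/m = 0.084000
Number of cashflows N = 10
Cashflows (t years, CF_t, discount factor 1/(1+y/m)^(m*t), PV):
  t = 1.0000: CF_t = 58.000000, DF = 0.922509, PV = 53.505535
  t = 2.0000: CF_t = 58.000000, DF = 0.851023, PV = 49.359350
  t = 3.0000: CF_t = 58.000000, DF = 0.785077, PV = 45.534455
  t = 4.0000: CF_t = 58.000000, DF = 0.724241, PV = 42.005955
  t = 5.0000: CF_t = 58.000000, DF = 0.668119, PV = 38.750881
  t = 6.0000: CF_t = 58.000000, DF = 0.616346, PV = 35.748045
  t = 7.0000: CF_t = 58.000000, DF = 0.568585, PV = 32.977902
  t = 8.0000: CF_t = 58.000000, DF = 0.524524, PV = 30.422418
  t = 9.0000: CF_t = 58.000000, DF = 0.483879, PV = 28.064962
  t = 10.0000: CF_t = 1058.000000, DF = 0.446383, PV = 472.272704
Price P = sum_t PV_t = 828.642208

Answer: Price = 828.6422


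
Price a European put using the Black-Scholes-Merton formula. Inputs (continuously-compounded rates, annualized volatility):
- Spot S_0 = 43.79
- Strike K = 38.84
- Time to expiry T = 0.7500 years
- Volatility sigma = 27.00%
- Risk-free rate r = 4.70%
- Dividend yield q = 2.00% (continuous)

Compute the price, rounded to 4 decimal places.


d1 = (ln(S/K) + (r - q + 0.5*sigma^2) * T) / (sigma * sqrt(T)) = 0.71652306
d2 = d1 - sigma * sqrt(T) = 0.48269620
exp(-rT) = 0.96536405; exp(-qT) = 0.98511194
P = K * exp(-rT) * N(-d2) - S_0 * exp(-qT) * N(-d1)
N(-d1) = 0.23683422; N(-d2) = 0.31465573
P = 38.8400 * 0.96536405 * 0.31465573 - 43.7900 * 0.98511194 * 0.23683422 = 1.5814

Answer: Price = 1.5814


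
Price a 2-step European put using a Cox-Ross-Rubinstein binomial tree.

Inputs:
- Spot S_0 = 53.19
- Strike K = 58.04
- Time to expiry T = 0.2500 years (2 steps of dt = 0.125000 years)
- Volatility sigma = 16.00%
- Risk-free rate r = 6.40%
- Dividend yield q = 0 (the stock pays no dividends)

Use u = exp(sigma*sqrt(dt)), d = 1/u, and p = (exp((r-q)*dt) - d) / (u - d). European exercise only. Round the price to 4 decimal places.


dt = T/N = 0.125000
u = exp(sigma*sqrt(dt)) = 1.058199; d = 1/u = 0.945002
p = (exp((r-q)*dt) - d) / (u - d) = 0.556818
Discount per step: exp(-r*dt) = 0.992032
Stock lattice S(k, i) with i counting down-moves:
  k=0: S(0,0) = 53.1900
  k=1: S(1,0) = 56.2856; S(1,1) = 50.2646
  k=2: S(2,0) = 59.5614; S(2,1) = 53.1900; S(2,2) = 47.5002
Terminal payoffs V(N, i) = max(K - S_T, 0):
  V(2,0) = 0.000000; V(2,1) = 4.850000; V(2,2) = 10.539828
Backward induction: V(k, i) = exp(-r*dt) * [p * V(k+1, i) + (1-p) * V(k+1, i+1)].
  V(1,0) = exp(-r*dt) * [p*0.000000 + (1-p)*4.850000] = 2.132306
  V(1,1) = exp(-r*dt) * [p*4.850000 + (1-p)*10.539828] = 7.312891
  V(0,0) = exp(-r*dt) * [p*2.132306 + (1-p)*7.312891] = 4.392963

Answer: Price = V(0,0) = 4.3930


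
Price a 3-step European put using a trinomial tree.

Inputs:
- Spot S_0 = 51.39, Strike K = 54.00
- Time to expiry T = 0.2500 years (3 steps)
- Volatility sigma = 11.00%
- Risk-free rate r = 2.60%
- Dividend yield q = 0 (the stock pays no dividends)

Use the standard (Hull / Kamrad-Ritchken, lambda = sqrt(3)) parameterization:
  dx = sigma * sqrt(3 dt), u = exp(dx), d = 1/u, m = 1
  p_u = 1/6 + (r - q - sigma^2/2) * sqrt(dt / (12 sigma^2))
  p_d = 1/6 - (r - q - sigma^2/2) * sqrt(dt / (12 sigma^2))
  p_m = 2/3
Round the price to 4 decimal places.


Answer: Price = V(0,0) = 2.5964

Derivation:
dt = T/N = 0.083333; dx = sigma*sqrt(3*dt) = 0.055000
u = exp(dx) = 1.056541; d = 1/u = 0.946485
p_u = 0.181780, p_m = 0.666667, p_d = 0.151553
Discount per step: exp(-r*dt) = 0.997836
Stock lattice S(k, j) with j the centered position index:
  k=0: S(0,+0) = 51.3900
  k=1: S(1,-1) = 48.6399; S(1,+0) = 51.3900; S(1,+1) = 54.2956
  k=2: S(2,-2) = 46.0369; S(2,-1) = 48.6399; S(2,+0) = 51.3900; S(2,+1) = 54.2956; S(2,+2) = 57.3655
  k=3: S(3,-3) = 43.5733; S(3,-2) = 46.0369; S(3,-1) = 48.6399; S(3,+0) = 51.3900; S(3,+1) = 54.2956; S(3,+2) = 57.3655; S(3,+3) = 60.6090
Terminal payoffs V(N, j) = max(K - S_T, 0):
  V(3,-3) = 10.426743; V(3,-2) = 7.963084; V(3,-1) = 5.360128; V(3,+0) = 2.610000; V(3,+1) = 0.000000; V(3,+2) = 0.000000; V(3,+3) = 0.000000
Backward induction: V(k, j) = exp(-r*dt) * [p_u * V(k+1, j+1) + p_m * V(k+1, j) + p_d * V(k+1, j-1)]
  V(2,-2) = exp(-r*dt) * [p_u*5.360128 + p_m*7.963084 + p_d*10.426743] = 7.846274
  V(2,-1) = exp(-r*dt) * [p_u*2.610000 + p_m*5.360128 + p_d*7.963084] = 5.243322
  V(2,+0) = exp(-r*dt) * [p_u*0.000000 + p_m*2.610000 + p_d*5.360128] = 2.546820
  V(2,+1) = exp(-r*dt) * [p_u*0.000000 + p_m*0.000000 + p_d*2.610000] = 0.394697
  V(2,+2) = exp(-r*dt) * [p_u*0.000000 + p_m*0.000000 + p_d*0.000000] = 0.000000
  V(1,-1) = exp(-r*dt) * [p_u*2.546820 + p_m*5.243322 + p_d*7.846274] = 5.136495
  V(1,+0) = exp(-r*dt) * [p_u*0.394697 + p_m*2.546820 + p_d*5.243322] = 2.558719
  V(1,+1) = exp(-r*dt) * [p_u*0.000000 + p_m*0.394697 + p_d*2.546820] = 0.647705
  V(0,+0) = exp(-r*dt) * [p_u*0.647705 + p_m*2.558719 + p_d*5.136495] = 2.596373
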